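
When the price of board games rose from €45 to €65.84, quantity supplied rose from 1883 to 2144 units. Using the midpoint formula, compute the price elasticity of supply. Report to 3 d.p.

0.345

ΔQ = 2144 − 1883 = 261; ΔP = 65.84 − 45 = 20.84.
Midpoints: P̄ = 55.42, Q̄ = 2013.5.
ε_s = (ΔQ/ΔP)(P̄/Q̄) = (261/20.84)(55.42/2013.5).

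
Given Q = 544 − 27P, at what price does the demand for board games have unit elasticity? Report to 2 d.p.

For linear demand Q = a − bP, ε = −bP/(a − bP). |ε| = 1 when bP = a − bP, i.e. P = a/(2b).
P = 544/(2·27) = 544/54 = 10.0741.

10.07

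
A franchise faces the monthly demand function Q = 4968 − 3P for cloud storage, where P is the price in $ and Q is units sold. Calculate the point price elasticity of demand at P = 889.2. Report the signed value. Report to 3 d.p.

-1.160

At P = 889.2, Q = 2300.400.
dQ/dP = −3.
ε = (dQ/dP)(P/Q) = (-3)(889.2/2300.400).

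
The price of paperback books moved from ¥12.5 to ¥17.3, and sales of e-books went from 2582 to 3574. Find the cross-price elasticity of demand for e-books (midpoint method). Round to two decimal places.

1.00

ΔQ_x = 3574 − 2582 = 992; ΔP_y = 17.3 − 12.5 = 4.8.
Midpoints: P̄_y = 14.90, Q̄_x = 3078.0.
ε_xy = (ΔQ_x/ΔP_y)(P̄_y/Q̄_x) = (992/4.8)(14.90/3078.0).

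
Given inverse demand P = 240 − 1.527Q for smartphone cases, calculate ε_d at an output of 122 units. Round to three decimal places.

-0.288

At Q = 122, P = 240 − 1.527(122) = 53.71.
dP/dQ = −1.527, so dQ/dP = 1/(−1.527) = -0.655.
ε = (dQ/dP)(P/Q) = (-0.655)(53.71/122).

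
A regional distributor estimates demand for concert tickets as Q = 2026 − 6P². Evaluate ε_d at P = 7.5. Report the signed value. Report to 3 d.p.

At P = 7.5, Q = 1688.500.
dQ/dP = −12P = -90.
ε = (dQ/dP)(P/Q) = (-90)(7.5/1688.500).
|ε| < 1, so demand is inelastic at this price.

-0.400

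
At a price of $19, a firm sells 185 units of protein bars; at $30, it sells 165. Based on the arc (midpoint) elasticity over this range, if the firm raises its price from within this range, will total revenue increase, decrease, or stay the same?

increase

Arc ε = (-20/11)(24.50/175.0) ≈ -0.255.
|ε| = 0.25 < 1, so demand is inelastic. A price rise therefore raises total revenue.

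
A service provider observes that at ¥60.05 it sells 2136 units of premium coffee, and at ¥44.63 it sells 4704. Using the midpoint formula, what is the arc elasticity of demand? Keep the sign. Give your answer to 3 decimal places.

ΔQ = 4704 − 2136 = 2568; ΔP = 44.63 − 60.05 = -15.42.
Midpoints: P̄ = 52.34, Q̄ = 3420.0.
ε = (ΔQ/ΔP)(P̄/Q̄) = (2568/-15.42)(52.34/3420.0).

-2.549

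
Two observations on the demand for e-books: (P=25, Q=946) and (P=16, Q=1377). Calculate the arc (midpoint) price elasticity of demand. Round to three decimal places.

-0.845

ΔQ = 1377 − 946 = 431; ΔP = 16 − 25 = -9.
Midpoints: P̄ = 20.50, Q̄ = 1161.5.
ε = (ΔQ/ΔP)(P̄/Q̄) = (431/-9)(20.50/1161.5).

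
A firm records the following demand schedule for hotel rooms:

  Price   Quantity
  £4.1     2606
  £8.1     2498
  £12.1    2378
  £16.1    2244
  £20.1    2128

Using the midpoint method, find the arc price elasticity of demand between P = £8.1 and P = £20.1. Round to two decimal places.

-0.19

At P = 8.1, Q = 2498; at P = 20.1, Q = 2128.
ΔQ = -370, ΔP = 12.0. Midpoints: P̄ = 14.10, Q̄ = 2313.0.
ε = (ΔQ/ΔP)(P̄/Q̄) = (-370/12.0)(14.10/2313.0).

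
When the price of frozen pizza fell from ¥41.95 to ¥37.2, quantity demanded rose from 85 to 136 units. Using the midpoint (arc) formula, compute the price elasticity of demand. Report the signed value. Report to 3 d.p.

ΔQ = 136 − 85 = 51; ΔP = 37.2 − 41.95 = -4.75.
Midpoints: P̄ = 39.58, Q̄ = 110.5.
ε = (ΔQ/ΔP)(P̄/Q̄) = (51/-4.75)(39.58/110.5).

-3.845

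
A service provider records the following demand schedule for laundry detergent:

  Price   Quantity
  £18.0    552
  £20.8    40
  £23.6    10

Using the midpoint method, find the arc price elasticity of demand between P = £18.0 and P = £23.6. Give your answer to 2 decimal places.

At P = 18.0, Q = 552; at P = 23.6, Q = 10.
ΔQ = -542, ΔP = 5.6. Midpoints: P̄ = 20.80, Q̄ = 281.0.
ε = (ΔQ/ΔP)(P̄/Q̄) = (-542/5.6)(20.80/281.0).

-7.16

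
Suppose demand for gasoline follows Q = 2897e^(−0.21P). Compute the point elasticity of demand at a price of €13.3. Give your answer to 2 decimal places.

At P = 13.3, Q = 177.404.
dQ/dP = −0.21·2897e^(−0.21P) = −0.21Q = -37.255.
ε = (dQ/dP)(P/Q) = (-37.255)(13.3/177.404).
|ε| > 1, so demand is elastic at this price.

-2.79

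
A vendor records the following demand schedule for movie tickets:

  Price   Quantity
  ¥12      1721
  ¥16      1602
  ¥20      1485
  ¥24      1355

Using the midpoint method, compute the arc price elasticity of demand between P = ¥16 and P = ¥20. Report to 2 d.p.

At P = 16, Q = 1602; at P = 20, Q = 1485.
ΔQ = -117, ΔP = 4. Midpoints: P̄ = 18.00, Q̄ = 1543.5.
ε = (ΔQ/ΔP)(P̄/Q̄) = (-117/4)(18.00/1543.5).

-0.34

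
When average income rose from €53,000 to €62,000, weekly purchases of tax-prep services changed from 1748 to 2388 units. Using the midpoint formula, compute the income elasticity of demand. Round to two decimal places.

ΔQ = 640, ΔI = 9000. Midpoints: Ī = 57,500, Q̄ = 2068.0.
ε_I = (ΔQ/ΔI)(Ī/Q̄) = (640/9000)(57500/2068.0).
ε_I > 0, so the good is normal.

1.98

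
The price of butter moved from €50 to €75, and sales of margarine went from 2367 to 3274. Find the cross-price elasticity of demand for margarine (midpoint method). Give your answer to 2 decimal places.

ΔQ_x = 3274 − 2367 = 907; ΔP_y = 75 − 50 = 25.
Midpoints: P̄_y = 62.50, Q̄_x = 2820.5.
ε_xy = (ΔQ_x/ΔP_y)(P̄_y/Q̄_x) = (907/25)(62.50/2820.5).
ε_xy > 0, so the goods are substitutes.

0.80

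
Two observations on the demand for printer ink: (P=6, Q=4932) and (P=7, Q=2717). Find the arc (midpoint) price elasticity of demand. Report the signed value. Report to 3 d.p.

ΔQ = 2717 − 4932 = -2215; ΔP = 7 − 6 = 1.
Midpoints: P̄ = 6.50, Q̄ = 3824.5.
ε = (ΔQ/ΔP)(P̄/Q̄) = (-2215/1)(6.50/3824.5).

-3.765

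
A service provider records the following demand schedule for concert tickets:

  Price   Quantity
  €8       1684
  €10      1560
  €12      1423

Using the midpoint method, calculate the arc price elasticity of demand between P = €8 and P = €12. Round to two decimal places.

-0.42

At P = 8, Q = 1684; at P = 12, Q = 1423.
ΔQ = -261, ΔP = 4. Midpoints: P̄ = 10.00, Q̄ = 1553.5.
ε = (ΔQ/ΔP)(P̄/Q̄) = (-261/4)(10.00/1553.5).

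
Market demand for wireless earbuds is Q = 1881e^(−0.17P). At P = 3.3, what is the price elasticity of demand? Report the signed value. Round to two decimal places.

At P = 3.3, Q = 1073.370.
dQ/dP = −0.17·1881e^(−0.17P) = −0.17Q = -182.473.
ε = (dQ/dP)(P/Q) = (-182.473)(3.3/1073.370).
|ε| < 1, so demand is inelastic at this price.

-0.56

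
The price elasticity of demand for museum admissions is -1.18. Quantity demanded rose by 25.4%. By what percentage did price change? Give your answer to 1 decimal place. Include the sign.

-21.5%

%ΔP ≈ %ΔQ / ε = (25.4%)/(-1.18) = -21.53%.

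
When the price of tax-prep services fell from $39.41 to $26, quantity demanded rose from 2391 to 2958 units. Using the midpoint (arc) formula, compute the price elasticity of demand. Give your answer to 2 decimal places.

ΔQ = 2958 − 2391 = 567; ΔP = 26 − 39.41 = -13.41.
Midpoints: P̄ = 32.70, Q̄ = 2674.5.
ε = (ΔQ/ΔP)(P̄/Q̄) = (567/-13.41)(32.70/2674.5).

-0.52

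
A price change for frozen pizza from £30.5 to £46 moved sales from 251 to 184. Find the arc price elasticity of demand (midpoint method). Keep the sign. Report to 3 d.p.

-0.760

ΔQ = 184 − 251 = -67; ΔP = 46 − 30.5 = 15.5.
Midpoints: P̄ = 38.25, Q̄ = 217.5.
ε = (ΔQ/ΔP)(P̄/Q̄) = (-67/15.5)(38.25/217.5).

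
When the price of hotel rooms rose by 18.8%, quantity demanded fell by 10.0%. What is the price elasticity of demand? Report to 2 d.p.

ε = %ΔQ / %ΔP = (-10.0)/(18.8) = -0.532.

-0.53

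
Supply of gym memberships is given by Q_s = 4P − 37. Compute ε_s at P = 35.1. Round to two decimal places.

At P = 35.1, Q_s = 103.40.
dQ_s/dP = 4.
ε_s = (dQ_s/dP)(P/Q_s) = (4)(35.1/103.40).

1.36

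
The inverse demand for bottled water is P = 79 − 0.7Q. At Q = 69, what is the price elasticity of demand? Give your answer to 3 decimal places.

At Q = 69, P = 79 − 0.7(69) = 30.70.
dP/dQ = −0.7, so dQ/dP = 1/(−0.7) = -1.429.
ε = (dQ/dP)(P/Q) = (-1.429)(30.70/69).

-0.636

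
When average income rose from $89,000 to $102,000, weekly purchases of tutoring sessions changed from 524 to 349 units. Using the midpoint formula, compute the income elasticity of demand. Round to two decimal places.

ΔQ = -175, ΔI = 13000. Midpoints: Ī = 95,500, Q̄ = 436.5.
ε_I = (ΔQ/ΔI)(Ī/Q̄) = (-175/13000)(95500/436.5).
ε_I < 0, so the good is inferior.

-2.95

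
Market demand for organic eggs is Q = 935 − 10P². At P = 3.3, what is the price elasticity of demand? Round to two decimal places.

At P = 3.3, Q = 826.100.
dQ/dP = −20P = -66.
ε = (dQ/dP)(P/Q) = (-66)(3.3/826.100).

-0.26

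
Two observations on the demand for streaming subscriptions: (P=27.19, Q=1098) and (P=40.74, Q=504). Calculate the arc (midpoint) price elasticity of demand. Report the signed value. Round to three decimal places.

-1.859

ΔQ = 504 − 1098 = -594; ΔP = 40.74 − 27.19 = 13.55.
Midpoints: P̄ = 33.97, Q̄ = 801.0.
ε = (ΔQ/ΔP)(P̄/Q̄) = (-594/13.55)(33.97/801.0).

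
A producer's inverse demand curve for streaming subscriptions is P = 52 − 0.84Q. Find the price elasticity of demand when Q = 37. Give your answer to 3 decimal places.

-0.673

At Q = 37, P = 52 − 0.84(37) = 20.92.
dP/dQ = −0.84, so dQ/dP = 1/(−0.84) = -1.190.
ε = (dQ/dP)(P/Q) = (-1.190)(20.92/37).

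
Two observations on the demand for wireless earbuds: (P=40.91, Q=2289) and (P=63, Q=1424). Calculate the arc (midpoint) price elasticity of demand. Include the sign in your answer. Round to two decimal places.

ΔQ = 1424 − 2289 = -865; ΔP = 63 − 40.91 = 22.09.
Midpoints: P̄ = 51.95, Q̄ = 1856.5.
ε = (ΔQ/ΔP)(P̄/Q̄) = (-865/22.09)(51.95/1856.5).

-1.10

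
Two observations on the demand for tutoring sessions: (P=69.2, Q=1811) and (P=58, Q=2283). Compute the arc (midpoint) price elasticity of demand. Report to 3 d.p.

ΔQ = 2283 − 1811 = 472; ΔP = 58 − 69.2 = -11.2.
Midpoints: P̄ = 63.60, Q̄ = 2047.0.
ε = (ΔQ/ΔP)(P̄/Q̄) = (472/-11.2)(63.60/2047.0).

-1.309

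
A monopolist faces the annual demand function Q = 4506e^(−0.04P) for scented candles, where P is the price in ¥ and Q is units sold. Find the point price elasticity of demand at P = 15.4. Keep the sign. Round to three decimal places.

At P = 15.4, Q = 2433.693.
dQ/dP = −0.04·4506e^(−0.04P) = −0.04Q = -97.348.
ε = (dQ/dP)(P/Q) = (-97.348)(15.4/2433.693).
|ε| < 1, so demand is inelastic at this price.

-0.616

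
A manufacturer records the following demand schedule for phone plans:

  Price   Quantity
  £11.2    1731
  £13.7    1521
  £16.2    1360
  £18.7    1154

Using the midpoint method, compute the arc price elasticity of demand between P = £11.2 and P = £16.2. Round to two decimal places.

At P = 11.2, Q = 1731; at P = 16.2, Q = 1360.
ΔQ = -371, ΔP = 5.0. Midpoints: P̄ = 13.70, Q̄ = 1545.5.
ε = (ΔQ/ΔP)(P̄/Q̄) = (-371/5.0)(13.70/1545.5).

-0.66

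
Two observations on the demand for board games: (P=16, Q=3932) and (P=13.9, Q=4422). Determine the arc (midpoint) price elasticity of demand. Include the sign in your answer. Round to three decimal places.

ΔQ = 4422 − 3932 = 490; ΔP = 13.9 − 16 = -2.1.
Midpoints: P̄ = 14.95, Q̄ = 4177.0.
ε = (ΔQ/ΔP)(P̄/Q̄) = (490/-2.1)(14.95/4177.0).

-0.835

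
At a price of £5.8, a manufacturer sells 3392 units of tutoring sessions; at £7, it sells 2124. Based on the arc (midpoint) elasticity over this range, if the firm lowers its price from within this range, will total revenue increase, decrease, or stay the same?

Arc ε = (-1268/1.2)(6.40/2758.0) ≈ -2.452.
|ε| = 2.45 > 1, so demand is elastic. A price cut therefore raises total revenue.

increase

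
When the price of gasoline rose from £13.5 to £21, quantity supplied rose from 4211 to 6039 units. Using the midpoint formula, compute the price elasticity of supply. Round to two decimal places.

0.82

ΔQ = 6039 − 4211 = 1828; ΔP = 21 − 13.5 = 7.5.
Midpoints: P̄ = 17.25, Q̄ = 5125.0.
ε_s = (ΔQ/ΔP)(P̄/Q̄) = (1828/7.5)(17.25/5125.0).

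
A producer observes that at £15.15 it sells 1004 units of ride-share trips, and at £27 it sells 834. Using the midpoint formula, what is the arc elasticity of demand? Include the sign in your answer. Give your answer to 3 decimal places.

ΔQ = 834 − 1004 = -170; ΔP = 27 − 15.15 = 11.85.
Midpoints: P̄ = 21.07, Q̄ = 919.0.
ε = (ΔQ/ΔP)(P̄/Q̄) = (-170/11.85)(21.07/919.0).

-0.329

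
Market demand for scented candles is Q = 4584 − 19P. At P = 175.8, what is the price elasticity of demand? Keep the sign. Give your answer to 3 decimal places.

At P = 175.8, Q = 1243.800.
dQ/dP = −19.
ε = (dQ/dP)(P/Q) = (-19)(175.8/1243.800).

-2.685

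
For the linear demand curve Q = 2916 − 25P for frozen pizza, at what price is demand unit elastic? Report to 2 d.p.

For linear demand Q = a − bP, ε = −bP/(a − bP). |ε| = 1 when bP = a − bP, i.e. P = a/(2b).
P = 2916/(2·25) = 2916/50 = 58.3200.

58.32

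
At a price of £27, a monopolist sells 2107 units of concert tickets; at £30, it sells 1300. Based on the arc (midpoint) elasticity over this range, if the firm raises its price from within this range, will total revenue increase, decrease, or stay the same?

decrease

Arc ε = (-807/3)(28.50/1703.5) ≈ -4.500.
|ε| = 4.50 > 1, so demand is elastic. A price rise therefore reduces total revenue.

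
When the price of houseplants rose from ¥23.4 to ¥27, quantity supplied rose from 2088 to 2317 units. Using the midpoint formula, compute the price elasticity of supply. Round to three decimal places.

0.728

ΔQ = 2317 − 2088 = 229; ΔP = 27 − 23.4 = 3.6.
Midpoints: P̄ = 25.20, Q̄ = 2202.5.
ε_s = (ΔQ/ΔP)(P̄/Q̄) = (229/3.6)(25.20/2202.5).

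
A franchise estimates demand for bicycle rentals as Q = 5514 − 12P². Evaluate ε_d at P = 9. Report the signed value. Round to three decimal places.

-0.428

At P = 9, Q = 4542.
dQ/dP = −24P = -216.
ε = (dQ/dP)(P/Q) = (-216)(9/4542).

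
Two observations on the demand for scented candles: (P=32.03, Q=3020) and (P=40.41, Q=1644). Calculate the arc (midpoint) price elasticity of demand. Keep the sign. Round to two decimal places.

-2.55

ΔQ = 1644 − 3020 = -1376; ΔP = 40.41 − 32.03 = 8.38.
Midpoints: P̄ = 36.22, Q̄ = 2332.0.
ε = (ΔQ/ΔP)(P̄/Q̄) = (-1376/8.38)(36.22/2332.0).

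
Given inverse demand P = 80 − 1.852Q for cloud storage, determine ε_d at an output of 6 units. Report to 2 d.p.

At Q = 6, P = 80 − 1.852(6) = 68.89.
dP/dQ = −1.852, so dQ/dP = 1/(−1.852) = -0.540.
ε = (dQ/dP)(P/Q) = (-0.540)(68.89/6).

-6.20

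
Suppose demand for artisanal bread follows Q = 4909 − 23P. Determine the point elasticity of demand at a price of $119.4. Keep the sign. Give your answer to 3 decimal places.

At P = 119.4, Q = 2162.800.
dQ/dP = −23.
ε = (dQ/dP)(P/Q) = (-23)(119.4/2162.800).

-1.270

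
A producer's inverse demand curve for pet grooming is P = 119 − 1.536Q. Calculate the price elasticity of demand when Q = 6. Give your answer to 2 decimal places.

At Q = 6, P = 119 − 1.536(6) = 109.78.
dP/dQ = −1.536, so dQ/dP = 1/(−1.536) = -0.651.
ε = (dQ/dP)(P/Q) = (-0.651)(109.78/6).

-11.91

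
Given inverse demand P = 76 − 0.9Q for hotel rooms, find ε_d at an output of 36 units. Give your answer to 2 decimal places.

-1.35

At Q = 36, P = 76 − 0.9(36) = 43.60.
dP/dQ = −0.9, so dQ/dP = 1/(−0.9) = -1.111.
ε = (dQ/dP)(P/Q) = (-1.111)(43.60/36).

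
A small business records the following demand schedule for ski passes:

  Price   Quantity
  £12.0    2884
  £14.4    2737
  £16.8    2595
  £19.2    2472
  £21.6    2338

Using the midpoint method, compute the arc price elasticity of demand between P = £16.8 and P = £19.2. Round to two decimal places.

-0.36

At P = 16.8, Q = 2595; at P = 19.2, Q = 2472.
ΔQ = -123, ΔP = 2.4. Midpoints: P̄ = 18.00, Q̄ = 2533.5.
ε = (ΔQ/ΔP)(P̄/Q̄) = (-123/2.4)(18.00/2533.5).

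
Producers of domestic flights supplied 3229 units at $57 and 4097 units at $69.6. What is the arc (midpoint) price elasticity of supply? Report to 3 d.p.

1.190

ΔQ = 4097 − 3229 = 868; ΔP = 69.6 − 57 = 12.6.
Midpoints: P̄ = 63.30, Q̄ = 3663.0.
ε_s = (ΔQ/ΔP)(P̄/Q̄) = (868/12.6)(63.30/3663.0).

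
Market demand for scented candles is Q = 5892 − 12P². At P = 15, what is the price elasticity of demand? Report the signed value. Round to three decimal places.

At P = 15, Q = 3192.
dQ/dP = −24P = -360.
ε = (dQ/dP)(P/Q) = (-360)(15/3192).

-1.692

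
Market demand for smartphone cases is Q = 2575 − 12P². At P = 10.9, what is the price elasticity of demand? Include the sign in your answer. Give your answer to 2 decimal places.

At P = 10.9, Q = 1149.280.
dQ/dP = −24P = -261.600.
ε = (dQ/dP)(P/Q) = (-261.600)(10.9/1149.280).
|ε| > 1, so demand is elastic at this price.

-2.48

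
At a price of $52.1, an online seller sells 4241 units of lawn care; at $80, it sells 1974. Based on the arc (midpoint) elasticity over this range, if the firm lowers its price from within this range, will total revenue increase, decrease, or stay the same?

increase

Arc ε = (-2267/27.9)(66.05/3107.5) ≈ -1.727.
|ε| = 1.73 > 1, so demand is elastic. A price cut therefore raises total revenue.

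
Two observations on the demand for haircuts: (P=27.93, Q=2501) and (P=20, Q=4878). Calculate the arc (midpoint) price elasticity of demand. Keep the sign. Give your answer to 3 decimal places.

ΔQ = 4878 − 2501 = 2377; ΔP = 20 − 27.93 = -7.93.
Midpoints: P̄ = 23.96, Q̄ = 3689.5.
ε = (ΔQ/ΔP)(P̄/Q̄) = (2377/-7.93)(23.96/3689.5).

-1.947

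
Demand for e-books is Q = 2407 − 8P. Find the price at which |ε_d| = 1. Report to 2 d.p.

150.44

For linear demand Q = a − bP, ε = −bP/(a − bP). |ε| = 1 when bP = a − bP, i.e. P = a/(2b).
P = 2407/(2·8) = 2407/16 = 150.4375.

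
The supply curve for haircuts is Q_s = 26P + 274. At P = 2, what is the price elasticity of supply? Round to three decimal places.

At P = 2, Q_s = 326.
dQ_s/dP = 26.
ε_s = (dQ_s/dP)(P/Q_s) = (26)(2/326).

0.160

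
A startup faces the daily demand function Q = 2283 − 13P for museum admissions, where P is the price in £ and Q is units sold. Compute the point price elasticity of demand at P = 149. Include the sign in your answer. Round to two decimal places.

At P = 149, Q = 346.
dQ/dP = −13.
ε = (dQ/dP)(P/Q) = (-13)(149/346).

-5.60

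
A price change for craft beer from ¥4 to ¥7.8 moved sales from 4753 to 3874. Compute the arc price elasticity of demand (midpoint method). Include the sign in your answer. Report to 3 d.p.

ΔQ = 3874 − 4753 = -879; ΔP = 7.8 − 4 = 3.8.
Midpoints: P̄ = 5.90, Q̄ = 4313.5.
ε = (ΔQ/ΔP)(P̄/Q̄) = (-879/3.8)(5.90/4313.5).

-0.316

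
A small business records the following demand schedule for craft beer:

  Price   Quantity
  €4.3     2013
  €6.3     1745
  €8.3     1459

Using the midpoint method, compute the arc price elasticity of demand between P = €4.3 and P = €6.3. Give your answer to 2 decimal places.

-0.38

At P = 4.3, Q = 2013; at P = 6.3, Q = 1745.
ΔQ = -268, ΔP = 2.0. Midpoints: P̄ = 5.30, Q̄ = 1879.0.
ε = (ΔQ/ΔP)(P̄/Q̄) = (-268/2.0)(5.30/1879.0).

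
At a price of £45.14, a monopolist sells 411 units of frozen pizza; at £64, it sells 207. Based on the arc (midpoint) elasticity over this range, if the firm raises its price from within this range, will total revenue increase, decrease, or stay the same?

Arc ε = (-204/18.86)(54.57/309.0) ≈ -1.910.
|ε| = 1.91 > 1, so demand is elastic. A price rise therefore reduces total revenue.

decrease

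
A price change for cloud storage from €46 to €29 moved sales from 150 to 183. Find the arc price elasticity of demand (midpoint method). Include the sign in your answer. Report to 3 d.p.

ΔQ = 183 − 150 = 33; ΔP = 29 − 46 = -17.
Midpoints: P̄ = 37.50, Q̄ = 166.5.
ε = (ΔQ/ΔP)(P̄/Q̄) = (33/-17)(37.50/166.5).

-0.437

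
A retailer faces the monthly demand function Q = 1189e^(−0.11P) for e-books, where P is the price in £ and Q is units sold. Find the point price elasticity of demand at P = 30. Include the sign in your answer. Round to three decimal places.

At P = 30, Q = 43.854.
dQ/dP = −0.11·1189e^(−0.11P) = −0.11Q = -4.824.
ε = (dQ/dP)(P/Q) = (-4.824)(30/43.854).
|ε| > 1, so demand is elastic at this price.

-3.300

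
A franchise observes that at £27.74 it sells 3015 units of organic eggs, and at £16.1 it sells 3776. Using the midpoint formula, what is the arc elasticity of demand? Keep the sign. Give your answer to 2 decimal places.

ΔQ = 3776 − 3015 = 761; ΔP = 16.1 − 27.74 = -11.64.
Midpoints: P̄ = 21.92, Q̄ = 3395.5.
ε = (ΔQ/ΔP)(P̄/Q̄) = (761/-11.64)(21.92/3395.5).

-0.42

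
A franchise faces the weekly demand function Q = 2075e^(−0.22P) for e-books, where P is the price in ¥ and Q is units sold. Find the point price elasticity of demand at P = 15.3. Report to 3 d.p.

At P = 15.3, Q = 71.645.
dQ/dP = −0.22·2075e^(−0.22P) = −0.22Q = -15.762.
ε = (dQ/dP)(P/Q) = (-15.762)(15.3/71.645).

-3.366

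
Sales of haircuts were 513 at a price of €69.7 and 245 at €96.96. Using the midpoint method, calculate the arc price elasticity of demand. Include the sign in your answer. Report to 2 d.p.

ΔQ = 245 − 513 = -268; ΔP = 96.96 − 69.7 = 27.26.
Midpoints: P̄ = 83.33, Q̄ = 379.0.
ε = (ΔQ/ΔP)(P̄/Q̄) = (-268/27.26)(83.33/379.0).

-2.16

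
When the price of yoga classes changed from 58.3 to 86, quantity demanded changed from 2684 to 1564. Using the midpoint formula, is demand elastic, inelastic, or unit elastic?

elastic

Arc ε ≈ -1.373.
|ε| = 1.37 > 1.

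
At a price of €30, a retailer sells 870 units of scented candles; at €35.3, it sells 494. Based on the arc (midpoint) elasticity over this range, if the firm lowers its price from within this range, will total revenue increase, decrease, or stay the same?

Arc ε = (-376/5.3)(32.65/682.0) ≈ -3.396.
|ε| = 3.40 > 1, so demand is elastic. A price cut therefore raises total revenue.

increase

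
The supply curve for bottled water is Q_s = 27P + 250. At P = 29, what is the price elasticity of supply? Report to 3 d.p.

At P = 29, Q_s = 1033.
dQ_s/dP = 27.
ε_s = (dQ_s/dP)(P/Q_s) = (27)(29/1033).

0.758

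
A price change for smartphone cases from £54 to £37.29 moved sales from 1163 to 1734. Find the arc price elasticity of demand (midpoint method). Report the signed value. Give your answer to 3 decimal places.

-1.077

ΔQ = 1734 − 1163 = 571; ΔP = 37.29 − 54 = -16.71.
Midpoints: P̄ = 45.64, Q̄ = 1448.5.
ε = (ΔQ/ΔP)(P̄/Q̄) = (571/-16.71)(45.64/1448.5).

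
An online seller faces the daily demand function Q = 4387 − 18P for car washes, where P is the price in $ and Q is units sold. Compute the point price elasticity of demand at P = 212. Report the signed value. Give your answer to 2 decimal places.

-6.68

At P = 212, Q = 571.
dQ/dP = −18.
ε = (dQ/dP)(P/Q) = (-18)(212/571).
|ε| > 1, so demand is elastic at this price.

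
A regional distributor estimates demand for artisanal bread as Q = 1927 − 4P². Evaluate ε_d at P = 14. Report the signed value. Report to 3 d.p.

-1.372

At P = 14, Q = 1143.
dQ/dP = −8P = -112.
ε = (dQ/dP)(P/Q) = (-112)(14/1143).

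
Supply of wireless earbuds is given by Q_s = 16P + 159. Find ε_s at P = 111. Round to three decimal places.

At P = 111, Q_s = 1935.
dQ_s/dP = 16.
ε_s = (dQ_s/dP)(P/Q_s) = (16)(111/1935).

0.918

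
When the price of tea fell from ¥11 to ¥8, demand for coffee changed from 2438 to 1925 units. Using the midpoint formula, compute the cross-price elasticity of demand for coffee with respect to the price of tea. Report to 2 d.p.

ΔQ_x = 1925 − 2438 = -513; ΔP_y = 8 − 11 = -3.
Midpoints: P̄_y = 9.50, Q̄_x = 2181.5.
ε_xy = (ΔQ_x/ΔP_y)(P̄_y/Q̄_x) = (-513/-3)(9.50/2181.5).

0.74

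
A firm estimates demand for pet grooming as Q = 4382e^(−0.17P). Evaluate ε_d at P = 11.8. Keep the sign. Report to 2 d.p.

At P = 11.8, Q = 589.492.
dQ/dP = −0.17·4382e^(−0.17P) = −0.17Q = -100.214.
ε = (dQ/dP)(P/Q) = (-100.214)(11.8/589.492).

-2.01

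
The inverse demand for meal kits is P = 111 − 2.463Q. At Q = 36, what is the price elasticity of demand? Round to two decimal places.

At Q = 36, P = 111 − 2.463(36) = 22.33.
dP/dQ = −2.463, so dQ/dP = 1/(−2.463) = -0.406.
ε = (dQ/dP)(P/Q) = (-0.406)(22.33/36).

-0.25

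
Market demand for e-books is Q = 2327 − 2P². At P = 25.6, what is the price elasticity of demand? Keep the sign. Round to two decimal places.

-2.58

At P = 25.6, Q = 1016.280.
dQ/dP = −4P = -102.400.
ε = (dQ/dP)(P/Q) = (-102.400)(25.6/1016.280).
|ε| > 1, so demand is elastic at this price.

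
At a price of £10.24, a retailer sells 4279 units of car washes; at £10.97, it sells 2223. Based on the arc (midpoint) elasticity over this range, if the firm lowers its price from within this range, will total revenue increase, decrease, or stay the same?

increase

Arc ε = (-2056/0.73)(10.61/3251.0) ≈ -9.187.
|ε| = 9.19 > 1, so demand is elastic. A price cut therefore raises total revenue.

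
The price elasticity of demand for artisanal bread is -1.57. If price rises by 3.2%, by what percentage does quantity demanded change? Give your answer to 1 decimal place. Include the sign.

-5.0%

%ΔQ ≈ ε × %ΔP = (-1.57)(3.2%) = -5.02%.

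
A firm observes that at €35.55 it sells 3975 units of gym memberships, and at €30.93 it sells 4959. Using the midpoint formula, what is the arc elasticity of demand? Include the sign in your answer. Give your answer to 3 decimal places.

-1.585

ΔQ = 4959 − 3975 = 984; ΔP = 30.93 − 35.55 = -4.62.
Midpoints: P̄ = 33.24, Q̄ = 4467.0.
ε = (ΔQ/ΔP)(P̄/Q̄) = (984/-4.62)(33.24/4467.0).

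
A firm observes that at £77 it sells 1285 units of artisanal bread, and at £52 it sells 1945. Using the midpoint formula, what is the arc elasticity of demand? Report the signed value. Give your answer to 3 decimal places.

ΔQ = 1945 − 1285 = 660; ΔP = 52 − 77 = -25.
Midpoints: P̄ = 64.50, Q̄ = 1615.0.
ε = (ΔQ/ΔP)(P̄/Q̄) = (660/-25)(64.50/1615.0).

-1.054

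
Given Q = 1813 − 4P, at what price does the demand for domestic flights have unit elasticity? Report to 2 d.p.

226.63

For linear demand Q = a − bP, ε = −bP/(a − bP). |ε| = 1 when bP = a − bP, i.e. P = a/(2b).
P = 1813/(2·4) = 1813/8 = 226.6250.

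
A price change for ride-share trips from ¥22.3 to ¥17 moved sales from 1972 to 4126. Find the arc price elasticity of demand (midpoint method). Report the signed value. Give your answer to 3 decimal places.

-2.619

ΔQ = 4126 − 1972 = 2154; ΔP = 17 − 22.3 = -5.3.
Midpoints: P̄ = 19.65, Q̄ = 3049.0.
ε = (ΔQ/ΔP)(P̄/Q̄) = (2154/-5.3)(19.65/3049.0).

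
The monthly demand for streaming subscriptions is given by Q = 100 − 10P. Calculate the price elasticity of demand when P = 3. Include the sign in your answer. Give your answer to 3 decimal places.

At P = 3, Q = 70.
dQ/dP = −10.
ε = (dQ/dP)(P/Q) = (-10)(3/70).

-0.429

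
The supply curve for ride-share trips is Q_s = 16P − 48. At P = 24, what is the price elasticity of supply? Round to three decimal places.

At P = 24, Q_s = 336.
dQ_s/dP = 16.
ε_s = (dQ_s/dP)(P/Q_s) = (16)(24/336).

1.143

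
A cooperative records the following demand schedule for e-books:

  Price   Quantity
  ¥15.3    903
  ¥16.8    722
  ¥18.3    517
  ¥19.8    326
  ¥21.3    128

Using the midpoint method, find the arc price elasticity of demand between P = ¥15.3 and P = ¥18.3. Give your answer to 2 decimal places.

-3.04

At P = 15.3, Q = 903; at P = 18.3, Q = 517.
ΔQ = -386, ΔP = 3.0. Midpoints: P̄ = 16.80, Q̄ = 710.0.
ε = (ΔQ/ΔP)(P̄/Q̄) = (-386/3.0)(16.80/710.0).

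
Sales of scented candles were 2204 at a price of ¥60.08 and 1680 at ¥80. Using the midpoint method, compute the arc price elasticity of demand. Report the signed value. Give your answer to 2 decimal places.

-0.95

ΔQ = 1680 − 2204 = -524; ΔP = 80 − 60.08 = 19.92.
Midpoints: P̄ = 70.04, Q̄ = 1942.0.
ε = (ΔQ/ΔP)(P̄/Q̄) = (-524/19.92)(70.04/1942.0).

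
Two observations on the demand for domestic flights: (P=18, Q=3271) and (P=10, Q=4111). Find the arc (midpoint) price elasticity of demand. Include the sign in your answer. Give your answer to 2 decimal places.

-0.40

ΔQ = 4111 − 3271 = 840; ΔP = 10 − 18 = -8.
Midpoints: P̄ = 14.00, Q̄ = 3691.0.
ε = (ΔQ/ΔP)(P̄/Q̄) = (840/-8)(14.00/3691.0).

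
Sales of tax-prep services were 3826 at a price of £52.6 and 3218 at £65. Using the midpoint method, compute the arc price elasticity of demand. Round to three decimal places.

ΔQ = 3218 − 3826 = -608; ΔP = 65 − 52.6 = 12.4.
Midpoints: P̄ = 58.80, Q̄ = 3522.0.
ε = (ΔQ/ΔP)(P̄/Q̄) = (-608/12.4)(58.80/3522.0).

-0.819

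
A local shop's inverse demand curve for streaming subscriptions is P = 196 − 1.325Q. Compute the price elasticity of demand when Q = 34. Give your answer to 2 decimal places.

At Q = 34, P = 196 − 1.325(34) = 150.95.
dP/dQ = −1.325, so dQ/dP = 1/(−1.325) = -0.755.
ε = (dQ/dP)(P/Q) = (-0.755)(150.95/34).

-3.35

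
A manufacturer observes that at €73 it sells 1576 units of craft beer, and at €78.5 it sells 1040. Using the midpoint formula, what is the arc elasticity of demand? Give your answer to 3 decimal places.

-5.644

ΔQ = 1040 − 1576 = -536; ΔP = 78.5 − 73 = 5.5.
Midpoints: P̄ = 75.75, Q̄ = 1308.0.
ε = (ΔQ/ΔP)(P̄/Q̄) = (-536/5.5)(75.75/1308.0).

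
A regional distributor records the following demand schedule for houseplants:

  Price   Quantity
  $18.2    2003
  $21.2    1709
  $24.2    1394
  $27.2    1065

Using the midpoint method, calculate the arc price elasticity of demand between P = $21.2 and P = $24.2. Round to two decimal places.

At P = 21.2, Q = 1709; at P = 24.2, Q = 1394.
ΔQ = -315, ΔP = 3.0. Midpoints: P̄ = 22.70, Q̄ = 1551.5.
ε = (ΔQ/ΔP)(P̄/Q̄) = (-315/3.0)(22.70/1551.5).

-1.54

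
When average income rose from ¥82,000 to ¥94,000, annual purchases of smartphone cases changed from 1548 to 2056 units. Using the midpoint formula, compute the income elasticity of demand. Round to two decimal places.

2.07

ΔQ = 508, ΔI = 12000. Midpoints: Ī = 88,000, Q̄ = 1802.0.
ε_I = (ΔQ/ΔI)(Ī/Q̄) = (508/12000)(88000/1802.0).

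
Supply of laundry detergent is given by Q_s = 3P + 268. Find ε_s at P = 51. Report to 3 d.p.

0.363

At P = 51, Q_s = 421.
dQ_s/dP = 3.
ε_s = (dQ_s/dP)(P/Q_s) = (3)(51/421).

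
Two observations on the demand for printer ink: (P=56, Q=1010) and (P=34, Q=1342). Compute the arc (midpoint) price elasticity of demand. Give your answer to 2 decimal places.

-0.58

ΔQ = 1342 − 1010 = 332; ΔP = 34 − 56 = -22.
Midpoints: P̄ = 45.00, Q̄ = 1176.0.
ε = (ΔQ/ΔP)(P̄/Q̄) = (332/-22)(45.00/1176.0).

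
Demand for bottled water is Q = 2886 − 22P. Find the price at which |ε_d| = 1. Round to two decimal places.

65.59

For linear demand Q = a − bP, ε = −bP/(a − bP). |ε| = 1 when bP = a − bP, i.e. P = a/(2b).
P = 2886/(2·22) = 2886/44 = 65.5909.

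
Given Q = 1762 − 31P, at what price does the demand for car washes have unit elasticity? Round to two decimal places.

For linear demand Q = a − bP, ε = −bP/(a − bP). |ε| = 1 when bP = a − bP, i.e. P = a/(2b).
P = 1762/(2·31) = 1762/62 = 28.4194.

28.42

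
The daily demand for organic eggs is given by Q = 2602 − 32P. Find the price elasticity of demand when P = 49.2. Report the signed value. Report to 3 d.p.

At P = 49.2, Q = 1027.600.
dQ/dP = −32.
ε = (dQ/dP)(P/Q) = (-32)(49.2/1027.600).

-1.532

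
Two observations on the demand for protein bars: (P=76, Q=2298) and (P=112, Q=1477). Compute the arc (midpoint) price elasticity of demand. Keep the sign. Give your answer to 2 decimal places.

-1.14

ΔQ = 1477 − 2298 = -821; ΔP = 112 − 76 = 36.
Midpoints: P̄ = 94.00, Q̄ = 1887.5.
ε = (ΔQ/ΔP)(P̄/Q̄) = (-821/36)(94.00/1887.5).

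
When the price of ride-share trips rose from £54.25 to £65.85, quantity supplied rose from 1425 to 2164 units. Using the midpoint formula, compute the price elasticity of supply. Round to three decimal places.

ΔQ = 2164 − 1425 = 739; ΔP = 65.85 − 54.25 = 11.6.
Midpoints: P̄ = 60.05, Q̄ = 1794.5.
ε_s = (ΔQ/ΔP)(P̄/Q̄) = (739/11.6)(60.05/1794.5).

2.132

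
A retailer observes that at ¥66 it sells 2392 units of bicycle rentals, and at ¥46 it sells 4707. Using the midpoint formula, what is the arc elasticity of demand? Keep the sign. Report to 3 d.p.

ΔQ = 4707 − 2392 = 2315; ΔP = 46 − 66 = -20.
Midpoints: P̄ = 56.00, Q̄ = 3549.5.
ε = (ΔQ/ΔP)(P̄/Q̄) = (2315/-20)(56.00/3549.5).

-1.826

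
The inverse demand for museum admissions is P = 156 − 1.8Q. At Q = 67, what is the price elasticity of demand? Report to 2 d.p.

At Q = 67, P = 156 − 1.8(67) = 35.40.
dP/dQ = −1.8, so dQ/dP = 1/(−1.8) = -0.556.
ε = (dQ/dP)(P/Q) = (-0.556)(35.40/67).

-0.29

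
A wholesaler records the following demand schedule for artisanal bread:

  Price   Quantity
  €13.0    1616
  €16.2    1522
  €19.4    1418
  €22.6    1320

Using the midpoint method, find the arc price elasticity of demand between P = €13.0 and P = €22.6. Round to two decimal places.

At P = 13.0, Q = 1616; at P = 22.6, Q = 1320.
ΔQ = -296, ΔP = 9.6. Midpoints: P̄ = 17.80, Q̄ = 1468.0.
ε = (ΔQ/ΔP)(P̄/Q̄) = (-296/9.6)(17.80/1468.0).

-0.37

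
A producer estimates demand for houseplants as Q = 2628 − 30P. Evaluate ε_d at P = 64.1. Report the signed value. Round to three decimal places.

At P = 64.1, Q = 705.
dQ/dP = −30.
ε = (dQ/dP)(P/Q) = (-30)(64.1/705).
|ε| > 1, so demand is elastic at this price.

-2.728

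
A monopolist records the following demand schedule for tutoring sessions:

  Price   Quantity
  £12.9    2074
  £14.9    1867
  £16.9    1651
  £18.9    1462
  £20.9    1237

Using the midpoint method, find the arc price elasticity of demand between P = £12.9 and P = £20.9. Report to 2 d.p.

-1.07

At P = 12.9, Q = 2074; at P = 20.9, Q = 1237.
ΔQ = -837, ΔP = 8.0. Midpoints: P̄ = 16.90, Q̄ = 1655.5.
ε = (ΔQ/ΔP)(P̄/Q̄) = (-837/8.0)(16.90/1655.5).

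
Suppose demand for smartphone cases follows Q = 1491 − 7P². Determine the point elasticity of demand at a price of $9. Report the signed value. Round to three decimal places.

At P = 9, Q = 924.
dQ/dP = −14P = -126.
ε = (dQ/dP)(P/Q) = (-126)(9/924).

-1.227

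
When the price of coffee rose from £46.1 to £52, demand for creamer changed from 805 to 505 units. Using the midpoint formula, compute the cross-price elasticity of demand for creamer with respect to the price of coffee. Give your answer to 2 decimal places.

-3.81

ΔQ_x = 505 − 805 = -300; ΔP_y = 52 − 46.1 = 5.9.
Midpoints: P̄_y = 49.05, Q̄_x = 655.0.
ε_xy = (ΔQ_x/ΔP_y)(P̄_y/Q̄_x) = (-300/5.9)(49.05/655.0).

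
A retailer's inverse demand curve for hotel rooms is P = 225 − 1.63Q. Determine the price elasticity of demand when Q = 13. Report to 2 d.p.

-9.62

At Q = 13, P = 225 − 1.63(13) = 203.81.
dP/dQ = −1.63, so dQ/dP = 1/(−1.63) = -0.613.
ε = (dQ/dP)(P/Q) = (-0.613)(203.81/13).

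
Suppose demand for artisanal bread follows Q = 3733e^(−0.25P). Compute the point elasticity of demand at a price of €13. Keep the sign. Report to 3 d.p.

-3.250

At P = 13, Q = 144.744.
dQ/dP = −0.25·3733e^(−0.25P) = −0.25Q = -36.186.
ε = (dQ/dP)(P/Q) = (-36.186)(13/144.744).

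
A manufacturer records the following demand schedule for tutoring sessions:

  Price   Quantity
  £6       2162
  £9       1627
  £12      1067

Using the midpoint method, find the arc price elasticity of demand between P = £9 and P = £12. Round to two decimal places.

At P = 9, Q = 1627; at P = 12, Q = 1067.
ΔQ = -560, ΔP = 3. Midpoints: P̄ = 10.50, Q̄ = 1347.0.
ε = (ΔQ/ΔP)(P̄/Q̄) = (-560/3)(10.50/1347.0).

-1.46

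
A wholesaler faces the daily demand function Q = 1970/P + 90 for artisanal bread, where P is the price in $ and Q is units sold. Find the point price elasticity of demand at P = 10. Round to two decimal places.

-0.69

At P = 10, Q = 287.
dQ/dP = −1970/P² = -19.700.
ε = (dQ/dP)(P/Q) = (-19.700)(10/287).
|ε| < 1, so demand is inelastic at this price.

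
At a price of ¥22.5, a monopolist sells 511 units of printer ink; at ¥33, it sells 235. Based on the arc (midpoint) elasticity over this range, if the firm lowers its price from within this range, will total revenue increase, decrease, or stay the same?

Arc ε = (-276/10.5)(27.75/373.0) ≈ -1.956.
|ε| = 1.96 > 1, so demand is elastic. A price cut therefore raises total revenue.

increase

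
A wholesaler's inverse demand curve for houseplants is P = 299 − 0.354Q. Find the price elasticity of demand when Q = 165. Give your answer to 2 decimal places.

At Q = 165, P = 299 − 0.354(165) = 240.59.
dP/dQ = −0.354, so dQ/dP = 1/(−0.354) = -2.825.
ε = (dQ/dP)(P/Q) = (-2.825)(240.59/165).

-4.12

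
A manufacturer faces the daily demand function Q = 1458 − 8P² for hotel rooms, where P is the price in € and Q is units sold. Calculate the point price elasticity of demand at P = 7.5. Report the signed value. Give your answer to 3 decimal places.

At P = 7.5, Q = 1008.
dQ/dP = −16P = -120.
ε = (dQ/dP)(P/Q) = (-120)(7.5/1008).

-0.893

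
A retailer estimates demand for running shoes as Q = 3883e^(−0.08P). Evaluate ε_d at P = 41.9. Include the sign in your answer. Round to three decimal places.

-3.352

At P = 41.9, Q = 135.960.
dQ/dP = −0.08·3883e^(−0.08P) = −0.08Q = -10.877.
ε = (dQ/dP)(P/Q) = (-10.877)(41.9/135.960).
|ε| > 1, so demand is elastic at this price.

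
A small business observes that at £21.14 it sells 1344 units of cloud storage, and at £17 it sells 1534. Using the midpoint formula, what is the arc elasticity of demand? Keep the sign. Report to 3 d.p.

ΔQ = 1534 − 1344 = 190; ΔP = 17 − 21.14 = -4.14.
Midpoints: P̄ = 19.07, Q̄ = 1439.0.
ε = (ΔQ/ΔP)(P̄/Q̄) = (190/-4.14)(19.07/1439.0).

-0.608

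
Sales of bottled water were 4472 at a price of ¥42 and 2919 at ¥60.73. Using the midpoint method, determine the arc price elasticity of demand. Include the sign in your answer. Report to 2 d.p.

ΔQ = 2919 − 4472 = -1553; ΔP = 60.73 − 42 = 18.73.
Midpoints: P̄ = 51.36, Q̄ = 3695.5.
ε = (ΔQ/ΔP)(P̄/Q̄) = (-1553/18.73)(51.36/3695.5).

-1.15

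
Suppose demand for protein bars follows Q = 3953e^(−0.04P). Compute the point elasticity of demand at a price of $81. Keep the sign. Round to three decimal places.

At P = 81, Q = 154.815.
dQ/dP = −0.04·3953e^(−0.04P) = −0.04Q = -6.193.
ε = (dQ/dP)(P/Q) = (-6.193)(81/154.815).

-3.240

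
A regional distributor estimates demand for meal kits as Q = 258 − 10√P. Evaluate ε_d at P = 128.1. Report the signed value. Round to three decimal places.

At P = 128.1, Q = 144.819.
dQ/dP = −10/(2√P) = -0.442.
ε = (dQ/dP)(P/Q) = (-0.442)(128.1/144.819).
|ε| < 1, so demand is inelastic at this price.

-0.391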